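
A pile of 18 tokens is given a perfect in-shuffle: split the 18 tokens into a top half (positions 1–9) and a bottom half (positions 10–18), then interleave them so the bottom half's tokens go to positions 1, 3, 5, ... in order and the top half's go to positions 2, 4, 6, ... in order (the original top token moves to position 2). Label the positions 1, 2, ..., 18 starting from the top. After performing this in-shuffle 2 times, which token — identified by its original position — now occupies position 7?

Work backwards from position 7, undoing one in-shuffle at a time:
7 ← 13 ← 16
So the token now at position 7 started at position 16.

16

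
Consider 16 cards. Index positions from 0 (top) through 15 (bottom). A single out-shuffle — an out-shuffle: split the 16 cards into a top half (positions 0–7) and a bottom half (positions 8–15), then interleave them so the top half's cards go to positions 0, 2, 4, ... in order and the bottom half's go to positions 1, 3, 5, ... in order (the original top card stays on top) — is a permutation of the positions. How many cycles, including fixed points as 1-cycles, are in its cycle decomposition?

Trace each unvisited position around until it returns:
(0) (1 2 4 8) (3 6 12 9) (5 10) (7 14 13 11) (15)
6 cycles in total.

6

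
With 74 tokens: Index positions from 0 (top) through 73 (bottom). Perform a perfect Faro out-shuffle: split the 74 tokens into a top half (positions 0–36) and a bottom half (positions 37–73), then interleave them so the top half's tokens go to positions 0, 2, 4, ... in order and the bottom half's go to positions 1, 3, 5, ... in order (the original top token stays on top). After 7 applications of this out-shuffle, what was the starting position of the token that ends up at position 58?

Work backwards from position 58, undoing one out-shuffle at a time:
58 ← 29 ← 51 ← 62 ← 31 ← 52 ← 26 ← 13
So the token now at position 58 started at position 13.

13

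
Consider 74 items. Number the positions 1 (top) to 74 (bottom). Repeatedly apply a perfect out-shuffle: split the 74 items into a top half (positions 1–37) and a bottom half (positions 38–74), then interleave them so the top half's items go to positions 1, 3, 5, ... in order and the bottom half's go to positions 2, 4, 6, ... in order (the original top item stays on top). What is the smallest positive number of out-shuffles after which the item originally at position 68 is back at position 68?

Follow position 68 under repeated out-shuffles:
68 → 62 → 50 → 26 → 51 → 28 → 55 → 36 → 71 → 68
It first returns after 9 out-shuffles.

9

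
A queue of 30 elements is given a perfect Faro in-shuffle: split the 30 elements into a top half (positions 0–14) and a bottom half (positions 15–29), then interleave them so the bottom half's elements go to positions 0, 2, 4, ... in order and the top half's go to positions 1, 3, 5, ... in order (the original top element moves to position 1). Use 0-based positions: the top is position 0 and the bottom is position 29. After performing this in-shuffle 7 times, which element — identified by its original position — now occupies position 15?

3

Work backwards from position 15, undoing one in-shuffle at a time:
15 ← 7 ← 3 ← 1 ← 0 ← 15 ← 7 ← 3
So the element now at position 15 started at position 3.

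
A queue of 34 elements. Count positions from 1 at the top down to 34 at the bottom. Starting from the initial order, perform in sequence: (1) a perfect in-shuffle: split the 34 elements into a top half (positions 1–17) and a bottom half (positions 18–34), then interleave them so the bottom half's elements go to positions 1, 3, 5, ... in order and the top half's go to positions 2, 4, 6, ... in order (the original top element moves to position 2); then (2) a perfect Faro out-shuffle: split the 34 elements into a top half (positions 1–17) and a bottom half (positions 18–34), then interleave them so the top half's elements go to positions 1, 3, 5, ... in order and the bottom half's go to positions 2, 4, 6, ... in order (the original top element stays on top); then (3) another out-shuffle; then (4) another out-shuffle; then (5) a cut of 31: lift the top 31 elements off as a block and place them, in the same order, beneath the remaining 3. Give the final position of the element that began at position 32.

30

Track the element from position 32 forward through each operation:
  after op 1 (in-shuffle): 32 → 29
  after op 2 (out-shuffle): 29 → 24
  after op 3 (out-shuffle): 24 → 14
  after op 4 (out-shuffle): 14 → 27
  after op 5 (cut 31): 27 → 30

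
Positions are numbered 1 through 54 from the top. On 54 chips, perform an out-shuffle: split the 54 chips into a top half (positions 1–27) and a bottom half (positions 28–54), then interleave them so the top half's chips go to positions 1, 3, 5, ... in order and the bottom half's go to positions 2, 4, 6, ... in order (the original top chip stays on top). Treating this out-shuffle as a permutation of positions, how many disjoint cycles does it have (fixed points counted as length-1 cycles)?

Trace each unvisited position around until it returns:
(1) (2 3 5 9 17 33 ... len 52) (54)
3 cycles in total.

3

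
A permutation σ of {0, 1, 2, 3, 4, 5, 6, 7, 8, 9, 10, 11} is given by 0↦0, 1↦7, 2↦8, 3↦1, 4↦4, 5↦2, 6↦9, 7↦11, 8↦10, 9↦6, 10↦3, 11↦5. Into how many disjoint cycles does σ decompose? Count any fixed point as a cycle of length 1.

Cycle decomposition: (0) (1 7 11 5 2 8 10 3) (4) (6 9).
4 cycles.

4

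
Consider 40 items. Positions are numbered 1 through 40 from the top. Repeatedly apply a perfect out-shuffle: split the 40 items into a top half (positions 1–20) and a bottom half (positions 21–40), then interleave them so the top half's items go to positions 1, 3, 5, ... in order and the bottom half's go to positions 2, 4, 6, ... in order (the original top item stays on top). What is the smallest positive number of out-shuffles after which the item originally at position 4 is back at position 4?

12

Follow position 4 under repeated out-shuffles:
4 → 7 → 13 → 25 → 10 → 19 → 37 → 34 → 28 → 16 → 31 → 22 → 4
It first returns after 12 out-shuffles.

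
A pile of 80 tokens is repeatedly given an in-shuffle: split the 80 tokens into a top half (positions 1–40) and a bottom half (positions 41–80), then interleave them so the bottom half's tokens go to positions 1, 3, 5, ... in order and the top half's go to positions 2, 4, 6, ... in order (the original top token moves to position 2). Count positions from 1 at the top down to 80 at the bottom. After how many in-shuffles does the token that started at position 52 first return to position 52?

54

Follow position 52 under repeated in-shuffles:
52 → 23 → 46 → 11 → 22 → 44 → 7 → 14 → ... → 52 (length 54)
It first returns after 54 in-shuffles.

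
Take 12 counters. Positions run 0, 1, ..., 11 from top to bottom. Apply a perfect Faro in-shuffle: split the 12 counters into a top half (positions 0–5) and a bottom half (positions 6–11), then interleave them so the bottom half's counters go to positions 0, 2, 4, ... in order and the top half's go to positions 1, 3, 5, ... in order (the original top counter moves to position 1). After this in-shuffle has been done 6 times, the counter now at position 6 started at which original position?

Work backwards from position 6, undoing one in-shuffle at a time:
6 ← 9 ← 4 ← 8 ← 10 ← 11 ← 5
So the counter now at position 6 started at position 5.

5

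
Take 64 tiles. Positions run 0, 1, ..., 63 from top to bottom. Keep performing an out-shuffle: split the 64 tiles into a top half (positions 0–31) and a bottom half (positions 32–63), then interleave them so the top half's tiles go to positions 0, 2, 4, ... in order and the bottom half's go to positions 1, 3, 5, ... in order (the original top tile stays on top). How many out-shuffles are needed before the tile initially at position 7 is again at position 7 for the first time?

Follow position 7 under repeated out-shuffles:
7 → 14 → 28 → 56 → 49 → 35 → 7
It first returns after 6 out-shuffles.

6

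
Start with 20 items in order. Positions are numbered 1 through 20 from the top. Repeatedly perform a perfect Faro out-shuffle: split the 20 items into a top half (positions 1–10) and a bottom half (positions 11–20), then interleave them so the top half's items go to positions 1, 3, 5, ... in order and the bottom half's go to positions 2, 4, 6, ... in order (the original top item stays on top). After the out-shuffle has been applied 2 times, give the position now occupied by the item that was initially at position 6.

2

Track the item's position through each out-shuffle:
6 → 11 → 2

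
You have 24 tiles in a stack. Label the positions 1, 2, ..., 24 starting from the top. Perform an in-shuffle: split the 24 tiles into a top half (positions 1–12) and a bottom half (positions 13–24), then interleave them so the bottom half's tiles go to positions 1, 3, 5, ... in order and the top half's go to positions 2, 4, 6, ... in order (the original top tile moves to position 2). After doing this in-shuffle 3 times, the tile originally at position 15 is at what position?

Track the tile's position through each in-shuffle:
15 → 5 → 10 → 20

20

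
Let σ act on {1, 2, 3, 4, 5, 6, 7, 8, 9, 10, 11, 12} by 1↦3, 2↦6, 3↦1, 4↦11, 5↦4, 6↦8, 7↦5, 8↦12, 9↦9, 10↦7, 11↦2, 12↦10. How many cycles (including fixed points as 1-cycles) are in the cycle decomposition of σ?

3

Cycle decomposition: (1 3) (2 6 8 12 10 7 5 4 11) (9).
3 cycles.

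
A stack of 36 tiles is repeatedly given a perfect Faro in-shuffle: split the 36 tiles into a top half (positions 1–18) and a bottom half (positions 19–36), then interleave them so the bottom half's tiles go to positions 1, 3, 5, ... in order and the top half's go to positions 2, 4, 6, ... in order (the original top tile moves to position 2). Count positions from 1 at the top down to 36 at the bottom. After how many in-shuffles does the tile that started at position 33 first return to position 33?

36

Follow position 33 under repeated in-shuffles:
33 → 29 → 21 → 5 → 10 → 20 → 3 → 6 → ... → 33 (length 36)
It first returns after 36 in-shuffles.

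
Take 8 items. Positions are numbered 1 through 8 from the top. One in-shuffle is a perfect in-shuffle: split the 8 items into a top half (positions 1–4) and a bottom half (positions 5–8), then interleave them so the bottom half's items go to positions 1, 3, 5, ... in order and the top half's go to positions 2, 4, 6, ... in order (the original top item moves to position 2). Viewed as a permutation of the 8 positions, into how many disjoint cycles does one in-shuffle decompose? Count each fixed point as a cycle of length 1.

Trace each unvisited position around until it returns:
(1 2 4 8 7 5) (3 6)
2 cycles in total.

2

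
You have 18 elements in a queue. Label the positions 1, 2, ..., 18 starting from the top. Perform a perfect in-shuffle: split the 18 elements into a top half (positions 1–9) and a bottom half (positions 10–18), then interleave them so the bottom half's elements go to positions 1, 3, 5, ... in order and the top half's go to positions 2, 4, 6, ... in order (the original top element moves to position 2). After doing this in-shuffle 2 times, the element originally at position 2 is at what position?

8

Track the element's position through each in-shuffle:
2 → 4 → 8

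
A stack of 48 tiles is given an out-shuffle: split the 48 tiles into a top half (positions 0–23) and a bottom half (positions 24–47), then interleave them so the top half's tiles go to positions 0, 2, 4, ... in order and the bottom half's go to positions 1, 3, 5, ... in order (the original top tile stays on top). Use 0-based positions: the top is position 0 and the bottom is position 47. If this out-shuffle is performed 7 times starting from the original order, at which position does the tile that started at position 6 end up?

16

Track the tile's position through each out-shuffle:
6 → 12 → 24 → 1 → 2 → 4 → 8 → 16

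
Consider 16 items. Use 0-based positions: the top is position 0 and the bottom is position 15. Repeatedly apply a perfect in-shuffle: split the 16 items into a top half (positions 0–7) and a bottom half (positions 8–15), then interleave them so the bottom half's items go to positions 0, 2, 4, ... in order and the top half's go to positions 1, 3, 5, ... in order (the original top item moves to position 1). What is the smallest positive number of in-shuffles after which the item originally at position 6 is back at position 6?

8

Follow position 6 under repeated in-shuffles:
6 → 13 → 10 → 4 → 9 → 2 → 5 → 11 → 6
It first returns after 8 in-shuffles.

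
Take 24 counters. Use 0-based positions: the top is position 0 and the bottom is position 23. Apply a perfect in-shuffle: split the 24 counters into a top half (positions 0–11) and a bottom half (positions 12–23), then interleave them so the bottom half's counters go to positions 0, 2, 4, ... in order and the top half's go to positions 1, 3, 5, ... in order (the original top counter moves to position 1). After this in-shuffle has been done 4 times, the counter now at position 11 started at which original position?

6

Work backwards from position 11, undoing one in-shuffle at a time:
11 ← 5 ← 2 ← 13 ← 6
So the counter now at position 11 started at position 6.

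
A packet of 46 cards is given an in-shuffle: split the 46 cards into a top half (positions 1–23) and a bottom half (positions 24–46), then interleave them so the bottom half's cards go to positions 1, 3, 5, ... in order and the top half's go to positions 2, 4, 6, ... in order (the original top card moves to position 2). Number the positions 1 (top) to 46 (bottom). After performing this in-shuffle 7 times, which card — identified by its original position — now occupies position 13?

46

Work backwards from position 13, undoing one in-shuffle at a time:
13 ← 30 ← 15 ← 31 ← 39 ← 43 ← 45 ← 46
So the card now at position 13 started at position 46.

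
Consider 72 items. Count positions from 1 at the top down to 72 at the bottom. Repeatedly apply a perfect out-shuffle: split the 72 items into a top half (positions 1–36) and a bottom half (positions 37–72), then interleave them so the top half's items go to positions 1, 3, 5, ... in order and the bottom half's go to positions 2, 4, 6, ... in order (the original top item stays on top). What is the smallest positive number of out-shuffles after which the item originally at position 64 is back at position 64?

35

Follow position 64 under repeated out-shuffles:
64 → 56 → 40 → 8 → 15 → 29 → 57 → 42 → ... → 64 (length 35)
It first returns after 35 out-shuffles.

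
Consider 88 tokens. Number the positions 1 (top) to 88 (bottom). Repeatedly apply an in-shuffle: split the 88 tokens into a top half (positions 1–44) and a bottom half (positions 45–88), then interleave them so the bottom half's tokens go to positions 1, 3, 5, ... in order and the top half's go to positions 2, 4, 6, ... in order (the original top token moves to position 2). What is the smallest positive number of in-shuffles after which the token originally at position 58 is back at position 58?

Follow position 58 under repeated in-shuffles:
58 → 27 → 54 → 19 → 38 → 76 → 63 → 37 → 74 → 59 → 29 → 58
It first returns after 11 in-shuffles.

11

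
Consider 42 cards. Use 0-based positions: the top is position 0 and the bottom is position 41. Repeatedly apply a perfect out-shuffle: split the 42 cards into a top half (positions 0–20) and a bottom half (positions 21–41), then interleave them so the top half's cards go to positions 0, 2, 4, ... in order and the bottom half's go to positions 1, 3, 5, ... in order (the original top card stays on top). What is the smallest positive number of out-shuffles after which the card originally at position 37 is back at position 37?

Follow position 37 under repeated out-shuffles:
37 → 33 → 25 → 9 → 18 → 36 → 31 → 21 → 1 → 2 → 4 → 8 → 16 → 32 → 23 → 5 → 10 → 20 → 40 → 39 → 37
It first returns after 20 out-shuffles.

20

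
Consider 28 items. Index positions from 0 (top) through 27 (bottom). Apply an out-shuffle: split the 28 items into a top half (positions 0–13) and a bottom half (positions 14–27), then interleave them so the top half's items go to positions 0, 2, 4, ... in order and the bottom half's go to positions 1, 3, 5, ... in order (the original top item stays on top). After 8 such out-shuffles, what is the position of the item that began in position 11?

8

Track the item's position through each out-shuffle:
11 → 22 → 17 → 7 → 14 → 1 → 2 → 4 → 8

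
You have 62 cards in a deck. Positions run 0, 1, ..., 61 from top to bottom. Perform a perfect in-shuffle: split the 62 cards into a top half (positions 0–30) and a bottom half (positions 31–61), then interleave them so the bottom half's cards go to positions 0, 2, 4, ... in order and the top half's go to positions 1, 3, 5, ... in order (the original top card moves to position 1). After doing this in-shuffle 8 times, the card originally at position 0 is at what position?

3

Track the card's position through each in-shuffle:
0 → 1 → 3 → 7 → 15 → 31 → 0 → 1 → 3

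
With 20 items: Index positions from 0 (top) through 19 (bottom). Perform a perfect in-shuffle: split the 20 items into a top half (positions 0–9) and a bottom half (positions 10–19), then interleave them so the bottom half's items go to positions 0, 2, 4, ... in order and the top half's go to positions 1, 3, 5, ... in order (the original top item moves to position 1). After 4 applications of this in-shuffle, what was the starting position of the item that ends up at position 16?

4

Work backwards from position 16, undoing one in-shuffle at a time:
16 ← 18 ← 19 ← 9 ← 4
So the item now at position 16 started at position 4.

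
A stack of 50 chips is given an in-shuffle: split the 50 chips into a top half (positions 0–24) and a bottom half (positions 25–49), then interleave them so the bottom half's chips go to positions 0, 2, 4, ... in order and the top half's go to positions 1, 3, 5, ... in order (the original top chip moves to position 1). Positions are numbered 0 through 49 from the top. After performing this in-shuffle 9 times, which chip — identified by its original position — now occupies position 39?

19

Work backwards from position 39, undoing one in-shuffle at a time:
39 ← 19 ← 9 ← 4 ← 27 ← 13 ← 6 ← 28 ← 39 ← 19
So the chip now at position 39 started at position 19.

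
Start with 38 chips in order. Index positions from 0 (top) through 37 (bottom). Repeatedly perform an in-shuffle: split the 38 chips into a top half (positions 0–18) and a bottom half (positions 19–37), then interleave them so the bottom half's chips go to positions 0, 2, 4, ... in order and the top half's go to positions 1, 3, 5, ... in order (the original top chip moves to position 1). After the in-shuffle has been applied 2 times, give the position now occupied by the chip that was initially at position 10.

Track the chip's position through each in-shuffle:
10 → 21 → 4

4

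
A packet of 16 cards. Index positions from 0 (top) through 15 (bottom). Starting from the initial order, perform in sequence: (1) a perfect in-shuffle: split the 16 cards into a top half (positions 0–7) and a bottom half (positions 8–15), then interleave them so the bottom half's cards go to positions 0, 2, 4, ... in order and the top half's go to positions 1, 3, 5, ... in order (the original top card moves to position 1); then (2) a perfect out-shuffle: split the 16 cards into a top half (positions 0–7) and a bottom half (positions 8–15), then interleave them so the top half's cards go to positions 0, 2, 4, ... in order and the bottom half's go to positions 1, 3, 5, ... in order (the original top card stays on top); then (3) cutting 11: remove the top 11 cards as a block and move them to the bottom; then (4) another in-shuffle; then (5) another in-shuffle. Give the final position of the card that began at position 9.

5

Track the card from position 9 forward through each operation:
  after op 1 (in-shuffle): 9 → 2
  after op 2 (out-shuffle): 2 → 4
  after op 3 (cut 11): 4 → 9
  after op 4 (in-shuffle): 9 → 2
  after op 5 (in-shuffle): 2 → 5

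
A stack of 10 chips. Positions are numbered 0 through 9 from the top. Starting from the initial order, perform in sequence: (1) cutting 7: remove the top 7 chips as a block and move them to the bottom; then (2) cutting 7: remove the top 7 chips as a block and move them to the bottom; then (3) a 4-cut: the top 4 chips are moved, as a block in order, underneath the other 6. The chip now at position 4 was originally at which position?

Undo the operations in reverse order, starting from position 4:
  undo op 3 (cut 4): 4 ← 8
  undo op 2 (cut 7): 8 ← 5
  undo op 1 (cut 7): 5 ← 2
So the chip at position 4 came from original position 2.

2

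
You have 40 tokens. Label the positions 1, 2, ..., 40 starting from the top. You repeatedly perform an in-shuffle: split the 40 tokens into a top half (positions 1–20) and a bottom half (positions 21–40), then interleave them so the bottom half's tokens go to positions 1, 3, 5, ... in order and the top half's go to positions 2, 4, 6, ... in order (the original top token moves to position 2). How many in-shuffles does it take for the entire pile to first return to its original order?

The in-shuffle permutes the 40 positions with cycle lengths [20, 20].
Every token is home exactly when every cycle has completed a whole number of laps, i.e. after lcm(20) = 20 in-shuffles.

20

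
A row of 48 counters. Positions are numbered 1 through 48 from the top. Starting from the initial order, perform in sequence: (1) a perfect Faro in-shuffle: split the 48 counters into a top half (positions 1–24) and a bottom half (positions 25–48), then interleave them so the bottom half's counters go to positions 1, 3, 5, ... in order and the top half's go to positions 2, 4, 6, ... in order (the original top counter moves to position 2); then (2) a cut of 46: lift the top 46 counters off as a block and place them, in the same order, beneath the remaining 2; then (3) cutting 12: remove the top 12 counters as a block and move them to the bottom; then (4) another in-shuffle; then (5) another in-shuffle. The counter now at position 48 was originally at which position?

11

Undo the operations in reverse order, starting from position 48:
  undo op 5 (in-shuffle, from top half): 48 ← 24
  undo op 4 (in-shuffle, from top half): 24 ← 12
  undo op 3 (cut 12): 12 ← 24
  undo op 2 (cut 46): 24 ← 22
  undo op 1 (in-shuffle, from top half): 22 ← 11
So the counter at position 48 came from original position 11.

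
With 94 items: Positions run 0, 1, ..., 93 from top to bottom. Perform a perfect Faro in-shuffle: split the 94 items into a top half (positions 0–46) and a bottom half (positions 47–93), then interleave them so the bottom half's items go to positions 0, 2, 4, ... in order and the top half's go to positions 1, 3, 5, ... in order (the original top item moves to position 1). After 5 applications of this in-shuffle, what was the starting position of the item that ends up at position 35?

12

Work backwards from position 35, undoing one in-shuffle at a time:
35 ← 17 ← 8 ← 51 ← 25 ← 12
So the item now at position 35 started at position 12.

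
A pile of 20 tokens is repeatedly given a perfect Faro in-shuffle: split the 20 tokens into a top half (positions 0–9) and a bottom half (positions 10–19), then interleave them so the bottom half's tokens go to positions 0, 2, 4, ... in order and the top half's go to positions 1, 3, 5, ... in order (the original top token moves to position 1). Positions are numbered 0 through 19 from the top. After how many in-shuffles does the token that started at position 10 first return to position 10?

6

Follow position 10 under repeated in-shuffles:
10 → 0 → 1 → 3 → 7 → 15 → 10
It first returns after 6 in-shuffles.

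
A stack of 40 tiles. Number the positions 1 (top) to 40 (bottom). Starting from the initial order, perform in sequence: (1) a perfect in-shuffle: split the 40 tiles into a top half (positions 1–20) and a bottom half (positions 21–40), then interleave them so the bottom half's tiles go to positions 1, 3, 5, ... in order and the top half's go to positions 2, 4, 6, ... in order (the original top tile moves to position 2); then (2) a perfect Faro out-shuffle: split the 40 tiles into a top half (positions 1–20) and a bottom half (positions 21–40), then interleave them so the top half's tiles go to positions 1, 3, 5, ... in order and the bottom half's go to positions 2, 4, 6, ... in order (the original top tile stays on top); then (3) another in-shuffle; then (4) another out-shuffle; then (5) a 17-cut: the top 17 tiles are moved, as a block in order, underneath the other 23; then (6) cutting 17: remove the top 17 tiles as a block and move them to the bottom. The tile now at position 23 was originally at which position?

27

Undo the operations in reverse order, starting from position 23:
  undo op 6 (cut 17): 23 ← 40
  undo op 5 (cut 17): 40 ← 17
  undo op 4 (out-shuffle, from top half): 17 ← 9
  undo op 3 (in-shuffle, from bottom half): 9 ← 25
  undo op 2 (out-shuffle, from top half): 25 ← 13
  undo op 1 (in-shuffle, from bottom half): 13 ← 27
So the tile at position 23 came from original position 27.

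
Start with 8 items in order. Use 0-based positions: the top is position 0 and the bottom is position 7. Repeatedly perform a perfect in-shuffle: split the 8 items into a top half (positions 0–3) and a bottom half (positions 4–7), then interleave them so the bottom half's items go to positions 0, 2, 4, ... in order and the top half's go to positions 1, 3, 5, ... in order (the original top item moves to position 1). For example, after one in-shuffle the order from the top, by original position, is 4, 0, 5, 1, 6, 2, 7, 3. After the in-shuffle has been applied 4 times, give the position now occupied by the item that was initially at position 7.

Track the item's position through each in-shuffle:
7 → 6 → 4 → 0 → 1

1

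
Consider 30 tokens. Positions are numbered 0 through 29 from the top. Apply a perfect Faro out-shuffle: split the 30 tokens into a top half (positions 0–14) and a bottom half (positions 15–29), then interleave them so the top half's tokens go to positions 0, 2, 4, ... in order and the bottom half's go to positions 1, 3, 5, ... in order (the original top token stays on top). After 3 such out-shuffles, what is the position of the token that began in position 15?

4

Track the token's position through each out-shuffle:
15 → 1 → 2 → 4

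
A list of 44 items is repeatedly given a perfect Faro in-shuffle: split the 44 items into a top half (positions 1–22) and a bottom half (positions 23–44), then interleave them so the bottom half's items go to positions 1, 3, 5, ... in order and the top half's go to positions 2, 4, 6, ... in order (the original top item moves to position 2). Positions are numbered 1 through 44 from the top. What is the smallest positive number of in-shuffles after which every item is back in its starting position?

The in-shuffle permutes the 44 positions with cycle lengths [2, 4, 4, 4, 6, 12, 12].
Every item is home exactly when every cycle has completed a whole number of laps, i.e. after lcm(2, 4, 6, 12) = 12 in-shuffles.

12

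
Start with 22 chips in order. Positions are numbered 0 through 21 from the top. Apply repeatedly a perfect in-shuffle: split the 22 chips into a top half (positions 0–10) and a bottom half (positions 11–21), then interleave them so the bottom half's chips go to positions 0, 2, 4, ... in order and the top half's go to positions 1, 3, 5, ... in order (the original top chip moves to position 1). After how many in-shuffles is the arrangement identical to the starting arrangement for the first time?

The in-shuffle permutes the 22 positions with cycle lengths [11, 11].
Every chip is home exactly when every cycle has completed a whole number of laps, i.e. after lcm(11) = 11 in-shuffles.

11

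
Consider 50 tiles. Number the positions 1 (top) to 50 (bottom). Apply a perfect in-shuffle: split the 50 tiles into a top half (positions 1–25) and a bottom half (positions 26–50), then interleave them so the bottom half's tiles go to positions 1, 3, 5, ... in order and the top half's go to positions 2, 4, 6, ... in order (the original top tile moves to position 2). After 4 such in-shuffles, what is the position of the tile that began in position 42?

9

Track the tile's position through each in-shuffle:
42 → 33 → 15 → 30 → 9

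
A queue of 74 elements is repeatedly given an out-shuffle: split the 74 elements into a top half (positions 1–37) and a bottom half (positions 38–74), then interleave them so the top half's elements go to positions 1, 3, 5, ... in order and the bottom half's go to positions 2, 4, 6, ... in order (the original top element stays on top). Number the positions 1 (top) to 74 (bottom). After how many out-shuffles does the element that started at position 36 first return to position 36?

9

Follow position 36 under repeated out-shuffles:
36 → 71 → 68 → 62 → 50 → 26 → 51 → 28 → 55 → 36
It first returns after 9 out-shuffles.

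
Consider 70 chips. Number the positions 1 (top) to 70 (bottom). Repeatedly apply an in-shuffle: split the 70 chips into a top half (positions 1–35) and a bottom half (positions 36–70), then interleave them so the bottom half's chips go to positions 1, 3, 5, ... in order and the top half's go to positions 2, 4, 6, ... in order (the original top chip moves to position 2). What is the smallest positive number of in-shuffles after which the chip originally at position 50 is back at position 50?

35

Follow position 50 under repeated in-shuffles:
50 → 29 → 58 → 45 → 19 → 38 → 5 → 10 → ... → 50 (length 35)
It first returns after 35 in-shuffles.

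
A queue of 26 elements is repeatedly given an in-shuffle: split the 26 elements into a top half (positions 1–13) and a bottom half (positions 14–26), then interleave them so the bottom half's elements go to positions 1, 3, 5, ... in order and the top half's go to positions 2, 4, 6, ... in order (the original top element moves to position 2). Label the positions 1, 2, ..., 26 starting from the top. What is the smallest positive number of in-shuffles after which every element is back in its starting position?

The in-shuffle permutes the 26 positions with cycle lengths [2, 6, 18].
Every element is home exactly when every cycle has completed a whole number of laps, i.e. after lcm(2, 6, 18) = 18 in-shuffles.

18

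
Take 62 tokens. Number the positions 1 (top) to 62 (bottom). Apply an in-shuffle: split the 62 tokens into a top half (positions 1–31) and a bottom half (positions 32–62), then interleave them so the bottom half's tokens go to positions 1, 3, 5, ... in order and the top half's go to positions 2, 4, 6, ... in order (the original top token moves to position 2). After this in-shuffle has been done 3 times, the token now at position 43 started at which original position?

29

Work backwards from position 43, undoing one in-shuffle at a time:
43 ← 53 ← 58 ← 29
So the token now at position 43 started at position 29.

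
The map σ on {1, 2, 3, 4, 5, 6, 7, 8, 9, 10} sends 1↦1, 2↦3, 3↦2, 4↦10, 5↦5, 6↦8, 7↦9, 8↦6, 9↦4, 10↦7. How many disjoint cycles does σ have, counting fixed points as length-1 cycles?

Cycle decomposition: (1) (2 3) (4 10 7 9) (5) (6 8).
5 cycles.

5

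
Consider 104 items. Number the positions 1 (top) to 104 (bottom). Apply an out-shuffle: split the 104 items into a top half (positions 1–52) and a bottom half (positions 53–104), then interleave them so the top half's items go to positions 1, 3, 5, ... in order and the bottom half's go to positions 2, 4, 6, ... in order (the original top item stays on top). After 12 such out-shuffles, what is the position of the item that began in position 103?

25

Track the item's position through each out-shuffle:
103 → 102 → 100 → 96 → 88 → 72 → 40 → 79 → 54 → 4 → 7 → 13 → 25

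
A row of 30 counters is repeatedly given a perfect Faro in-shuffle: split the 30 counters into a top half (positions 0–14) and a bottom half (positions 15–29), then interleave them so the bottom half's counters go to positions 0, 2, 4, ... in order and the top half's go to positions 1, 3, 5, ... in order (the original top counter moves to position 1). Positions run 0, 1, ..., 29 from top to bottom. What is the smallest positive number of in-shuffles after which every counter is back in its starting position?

The in-shuffle permutes the 30 positions with cycle lengths [5, 5, 5, 5, 5, 5].
Every counter is home exactly when every cycle has completed a whole number of laps, i.e. after lcm(5) = 5 in-shuffles.

5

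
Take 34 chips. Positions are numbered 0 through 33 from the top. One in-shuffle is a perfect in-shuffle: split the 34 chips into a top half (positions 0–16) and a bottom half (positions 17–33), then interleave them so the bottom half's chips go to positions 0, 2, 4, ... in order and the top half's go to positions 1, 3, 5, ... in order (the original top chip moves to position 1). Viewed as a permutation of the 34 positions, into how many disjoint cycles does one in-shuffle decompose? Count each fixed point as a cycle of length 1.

5

Trace each unvisited position around until it returns:
(0 1 3 7 15 31 ... len 12) (2 5 11 23 12 25 ... len 12) (4 9 19) (6 13 27 20) (14 29 24)
5 cycles in total.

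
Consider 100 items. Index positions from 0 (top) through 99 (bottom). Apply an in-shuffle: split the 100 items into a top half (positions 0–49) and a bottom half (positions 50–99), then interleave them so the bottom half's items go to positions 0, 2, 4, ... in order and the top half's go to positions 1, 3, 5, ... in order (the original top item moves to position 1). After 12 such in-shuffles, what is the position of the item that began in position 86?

23

Track the item's position through each in-shuffle:
86 → 72 → 44 → 89 → 78 → 56 → 12 → 25 → 51 → 2 → 5 → 11 → 23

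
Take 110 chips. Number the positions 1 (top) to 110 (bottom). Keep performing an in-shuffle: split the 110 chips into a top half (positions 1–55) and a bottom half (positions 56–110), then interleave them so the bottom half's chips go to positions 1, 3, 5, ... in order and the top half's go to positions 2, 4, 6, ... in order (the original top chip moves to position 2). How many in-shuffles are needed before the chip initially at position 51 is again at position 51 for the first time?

36

Follow position 51 under repeated in-shuffles:
51 → 102 → 93 → 75 → 39 → 78 → 45 → 90 → ... → 51 (length 36)
It first returns after 36 in-shuffles.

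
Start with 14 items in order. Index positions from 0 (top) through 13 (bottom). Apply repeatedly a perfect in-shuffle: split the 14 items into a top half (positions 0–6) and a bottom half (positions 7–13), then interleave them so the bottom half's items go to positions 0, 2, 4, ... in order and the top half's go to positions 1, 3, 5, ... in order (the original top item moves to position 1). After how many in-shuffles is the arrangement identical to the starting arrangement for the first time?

The in-shuffle permutes the 14 positions with cycle lengths [2, 4, 4, 4].
Every item is home exactly when every cycle has completed a whole number of laps, i.e. after lcm(2, 4) = 4 in-shuffles.

4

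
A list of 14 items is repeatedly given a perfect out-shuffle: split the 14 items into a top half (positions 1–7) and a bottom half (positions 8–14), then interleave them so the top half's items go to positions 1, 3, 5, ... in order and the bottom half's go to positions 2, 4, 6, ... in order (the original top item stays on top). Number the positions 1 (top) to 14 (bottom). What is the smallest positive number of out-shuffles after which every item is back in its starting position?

The out-shuffle permutes the 14 positions with cycle lengths [1, 1, 12].
Every item is home exactly when every cycle has completed a whole number of laps, i.e. after lcm(1, 12) = 12 out-shuffles.

12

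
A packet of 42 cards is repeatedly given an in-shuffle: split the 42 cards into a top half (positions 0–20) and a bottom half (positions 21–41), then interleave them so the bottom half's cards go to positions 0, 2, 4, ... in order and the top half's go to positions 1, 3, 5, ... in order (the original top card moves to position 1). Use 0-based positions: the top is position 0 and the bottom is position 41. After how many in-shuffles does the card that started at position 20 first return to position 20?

14

Follow position 20 under repeated in-shuffles:
20 → 41 → 40 → 38 → 34 → 26 → 10 → 21 → 0 → 1 → 3 → 7 → 15 → 31 → 20
It first returns after 14 in-shuffles.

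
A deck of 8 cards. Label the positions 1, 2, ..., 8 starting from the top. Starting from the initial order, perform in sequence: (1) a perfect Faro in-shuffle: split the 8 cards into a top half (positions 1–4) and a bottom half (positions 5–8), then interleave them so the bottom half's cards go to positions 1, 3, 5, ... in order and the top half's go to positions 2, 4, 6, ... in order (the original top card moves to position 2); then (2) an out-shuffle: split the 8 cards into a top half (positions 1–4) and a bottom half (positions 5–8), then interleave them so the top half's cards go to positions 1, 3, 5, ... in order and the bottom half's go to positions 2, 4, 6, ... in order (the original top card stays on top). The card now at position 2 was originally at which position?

Undo the operations in reverse order, starting from position 2:
  undo op 2 (out-shuffle, from bottom half): 2 ← 5
  undo op 1 (in-shuffle, from bottom half): 5 ← 7
So the card at position 2 came from original position 7.

7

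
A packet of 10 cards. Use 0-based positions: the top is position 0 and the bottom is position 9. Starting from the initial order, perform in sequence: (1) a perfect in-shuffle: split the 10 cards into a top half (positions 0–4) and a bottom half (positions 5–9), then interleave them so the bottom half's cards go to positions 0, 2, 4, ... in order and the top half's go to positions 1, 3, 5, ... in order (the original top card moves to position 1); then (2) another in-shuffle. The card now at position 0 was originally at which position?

Undo the operations in reverse order, starting from position 0:
  undo op 2 (in-shuffle, from bottom half): 0 ← 5
  undo op 1 (in-shuffle, from top half): 5 ← 2
So the card at position 0 came from original position 2.

2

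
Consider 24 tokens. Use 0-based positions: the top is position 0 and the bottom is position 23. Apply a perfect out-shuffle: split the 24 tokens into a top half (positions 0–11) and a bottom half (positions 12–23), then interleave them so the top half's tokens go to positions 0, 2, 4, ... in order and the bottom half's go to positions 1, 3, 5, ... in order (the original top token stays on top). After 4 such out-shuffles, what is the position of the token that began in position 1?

Track the token's position through each out-shuffle:
1 → 2 → 4 → 8 → 16

16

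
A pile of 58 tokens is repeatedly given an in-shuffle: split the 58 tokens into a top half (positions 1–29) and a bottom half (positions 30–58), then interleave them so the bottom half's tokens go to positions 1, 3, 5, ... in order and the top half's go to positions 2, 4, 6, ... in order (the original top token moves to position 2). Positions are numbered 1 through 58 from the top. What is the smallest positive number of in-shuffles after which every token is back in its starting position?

The in-shuffle permutes the 58 positions with cycle lengths [58].
Every token is home exactly when every cycle has completed a whole number of laps, i.e. after lcm(58) = 58 in-shuffles.

58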